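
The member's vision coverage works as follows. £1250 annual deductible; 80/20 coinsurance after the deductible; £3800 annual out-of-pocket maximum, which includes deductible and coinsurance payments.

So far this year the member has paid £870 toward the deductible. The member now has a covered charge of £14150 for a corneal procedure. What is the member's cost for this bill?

Remaining deductible: £1250 − £870 = £380.
The remaining £13770 (= £14150 − £380) moves to coinsurance.
20% of £13770 = £2754 falls to the member.
That puts the member's cost at £380 + £2754 = £3134 before any cap.
Year-to-date out-of-pocket would reach £870 + £3134 = £4004, above the £3800 maximum, so the member pays only £3800 − £870 = £2930.

£2930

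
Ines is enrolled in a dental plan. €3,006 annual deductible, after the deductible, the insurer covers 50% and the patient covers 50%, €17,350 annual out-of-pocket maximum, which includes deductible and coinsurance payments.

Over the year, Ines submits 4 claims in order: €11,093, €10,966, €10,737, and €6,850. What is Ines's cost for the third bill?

Bill 1, €11,093: €3,006 to deductible, leaving €8,087; coinsurance €8,087 × 50% = €4,043.50. Patient owes €7,049.50 (running OOP €7,049.50).
Bill 2, €10,966: 50% coinsurance on €10,966 = €5,483. Patient owes €5,483 (running OOP €12,532.50).
Bill 3, €10,737: deductible already satisfied, so patient's share is 50% × €10,737 = €5,368.50. OOP would hit €17,901 > €17,350, so the cap limits the patient to €17,350 − €12,532.50 = €4,817.50.

€4,817.50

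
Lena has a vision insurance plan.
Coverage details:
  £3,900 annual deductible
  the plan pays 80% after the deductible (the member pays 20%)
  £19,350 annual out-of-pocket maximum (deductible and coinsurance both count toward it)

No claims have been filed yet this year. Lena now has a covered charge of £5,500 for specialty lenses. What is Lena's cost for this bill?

Deductible not yet touched, so the first £3,900 of the bill goes to the deductible.
After the £3,900 deductible portion, £5,500 − £3,900 = £1,600 is subject to coinsurance.
20% of £1,600 = £320 falls to the member.
That puts the member's cost at £3,900 + £320 = £4,220 before any cap.
Total out-of-pocket so far would be £0 + £4,220 = £4,220, below the £19,350 cap — no reduction.

£4,220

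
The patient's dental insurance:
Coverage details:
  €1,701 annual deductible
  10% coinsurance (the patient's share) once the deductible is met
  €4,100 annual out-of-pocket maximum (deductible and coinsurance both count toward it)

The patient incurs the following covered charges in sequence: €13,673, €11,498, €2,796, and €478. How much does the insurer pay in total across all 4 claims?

€24,345

Claim 1 — €13,673: deductible takes €1,701, €11,972 remains; patient's 10% is €1,197.20. Patient owes €2,898.20 (running OOP €2,898.20). Insurer: €13,673 − €2,898.20 = €10,774.80.
Claim 2 — €11,498: 10% coinsurance on €11,498 = €1,149.80. Cost to patient: €1,149.80. OOP to date €4,048. Insurer: €11,498 − €1,149.80 = €10,348.20.
Claim 3 — €2,796: 10% coinsurance on €2,796 = €279.60. OOP would hit €4,327.60 > €4,100, so the cap limits the patient to €4,100 − €4,048 = €52. Insurer: €2,796 − €52 = €2,744.
Claim 4 — €478: deductible met; 10% of €478 = €47.80. That would push OOP to €4,147.80, over the €4,100 cap, so patient pays €4,100 − €4,100 = €0. Insurer: €478 − €0 = €478.
Insurer total: €10,774.80 + €10,348.20 + €2,744 + €478 = €24,345.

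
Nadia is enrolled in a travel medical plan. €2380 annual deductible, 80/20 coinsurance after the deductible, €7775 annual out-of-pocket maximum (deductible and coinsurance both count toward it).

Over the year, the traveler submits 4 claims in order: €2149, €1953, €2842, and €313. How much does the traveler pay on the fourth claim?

Bill 1, €2149: fully absorbed by the deductible. Traveler pays €2149; OOP now €2149.
Bill 2, €1953: deductible takes €231, €1722 remains; 20% of €1722 = €344.40. Traveler pays €575.40; OOP now €2724.40.
Bill 3, €2842: 20% coinsurance on €2842 = €568.40. Traveler owes €568.40 (running OOP €3292.80).
Bill 4, €313: 20% coinsurance on €313 = €62.60. Cost to traveler: €62.60. OOP to date €3355.40.

€62.60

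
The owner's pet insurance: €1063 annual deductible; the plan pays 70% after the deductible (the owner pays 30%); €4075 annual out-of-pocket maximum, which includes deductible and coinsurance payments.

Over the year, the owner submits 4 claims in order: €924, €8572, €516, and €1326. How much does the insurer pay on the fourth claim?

€998.70

Claim 1 (€924): fully absorbed by the deductible. Owner pays €924; OOP now €924. Insurer: €924 − €924 = €0.
Claim 2 (€8572): €139 finishes the deductible; €8433 goes to coinsurance; owner's 30% is €2529.90. Cost to owner: €2668.90. OOP to date €3592.90. Plan pays €8572 − €2668.90 = €5903.10.
Claim 3 (€516): deductible met; 30% of €516 = €154.80. Owner pays €154.80; OOP now €3747.70. Insurer: €516 − €154.80 = €361.20.
Claim 4 (€1326): deductible met; 30% of €1326 = €397.80. Adding that to €3747.70 gives €4145.50, past the €4075 cap; owner pays only €4075 − €3747.70 = €327.30. Plan pays €1326 − €327.30 = €998.70.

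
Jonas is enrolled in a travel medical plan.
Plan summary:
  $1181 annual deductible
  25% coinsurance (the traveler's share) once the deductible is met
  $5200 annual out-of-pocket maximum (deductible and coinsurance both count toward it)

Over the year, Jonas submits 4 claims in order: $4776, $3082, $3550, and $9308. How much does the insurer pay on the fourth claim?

$7845.75

#1 ($4776): $1181 to deductible, leaving $3595; traveler's 25% is $898.75. Cost to traveler: $2079.75. OOP to date $2079.75. Insurer: $4776 − $2079.75 = $2696.25.
#2 ($3082): deductible met; 25% of $3082 = $770.50. Traveler pays $770.50; OOP now $2850.25. Insurer: $3082 − $770.50 = $2311.50.
#3 ($3550): deductible met; 25% of $3550 = $887.50. Traveler pays $887.50; OOP now $3737.75. Insurer: $3550 − $887.50 = $2662.50.
#4 ($9308): 25% coinsurance on $9308 = $2327. OOP would hit $6064.75 > $5200, so the cap limits the traveler to $5200 − $3737.75 = $1462.25. Insurer: $9308 − $1462.25 = $7845.75.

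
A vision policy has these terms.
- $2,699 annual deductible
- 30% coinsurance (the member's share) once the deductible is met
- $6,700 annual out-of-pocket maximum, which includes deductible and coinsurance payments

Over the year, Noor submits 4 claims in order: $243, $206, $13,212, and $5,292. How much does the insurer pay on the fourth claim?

$4,579.60

Bill 1, $243: entire amount goes to the deductible. Cost to member: $243. OOP to date $243. Insurer: $243 − $243 = $0.
Bill 2, $206: all of it applies to the deductible. Cost to member: $206. OOP to date $449. Plan pays $206 − $206 = $0.
Bill 3, $13,212: deductible takes $2,250, $10,962 remains; 30% of $10,962 = $3,288.60. Cost to member: $5,538.60. OOP to date $5,987.60. Plan pays $13,212 − $5,538.60 = $7,673.40.
Bill 4, $5,292: 30% coinsurance on $5,292 = $1,587.60. That would push OOP to $7,575.20, over the $6,700 cap, so member pays $6,700 − $5,987.60 = $712.40. Plan pays $5,292 − $712.40 = $4,579.60.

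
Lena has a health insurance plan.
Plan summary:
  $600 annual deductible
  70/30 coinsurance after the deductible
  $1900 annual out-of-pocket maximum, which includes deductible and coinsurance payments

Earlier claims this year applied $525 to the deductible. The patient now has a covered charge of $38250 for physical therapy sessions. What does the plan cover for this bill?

$525 of the $600 deductible is already met, leaving $75.
The remaining $38175 (= $38250 − $75) moves to coinsurance.
Coinsurance: $38175 × 30% = $11452.50.
Patient responsibility before any cap: $75 + $11452.50 = $11527.50.
That would bring total out-of-pocket to $12052.50, past the $1900 cap. The patient is capped at $1900 − $525 = $1375 on this claim.
The plan picks up $38250 − $1375 = $36875.

$36875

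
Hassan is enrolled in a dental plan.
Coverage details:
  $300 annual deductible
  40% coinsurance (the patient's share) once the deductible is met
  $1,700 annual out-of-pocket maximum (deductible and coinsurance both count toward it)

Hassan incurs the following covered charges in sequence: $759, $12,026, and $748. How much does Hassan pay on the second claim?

$1,216.40

Claim 1 ($759): $300 to deductible, leaving $459; coinsurance $459 × 40% = $183.60. Patient owes $483.60 (running OOP $483.60).
Claim 2 ($12,026): 40% coinsurance on $12,026 = $4,810.40. That would push OOP to $5,294, over the $1,700 cap, so patient pays $1,700 − $483.60 = $1,216.40.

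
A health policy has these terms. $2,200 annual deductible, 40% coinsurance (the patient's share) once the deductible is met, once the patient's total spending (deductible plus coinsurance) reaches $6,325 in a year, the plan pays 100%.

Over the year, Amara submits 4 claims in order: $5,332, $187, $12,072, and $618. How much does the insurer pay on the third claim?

Bill 1, $5,332: deductible takes $2,200, $3,132 remains; patient's 40% is $1,252.80. Cost to patient: $3,452.80. OOP to date $3,452.80. Insurer: $5,332 − $3,452.80 = $1,879.20.
Bill 2, $187: 40% coinsurance on $187 = $74.80. Patient pays $74.80; OOP now $3,527.60. Plan pays $187 − $74.80 = $112.20.
Bill 3, $12,072: deductible met; 40% of $12,072 = $4,828.80. Adding that to $3,527.60 gives $8,356.40, past the $6,325 cap; patient pays only $6,325 − $3,527.60 = $2,797.40. Insurer: $12,072 − $2,797.40 = $9,274.60.

$9,274.60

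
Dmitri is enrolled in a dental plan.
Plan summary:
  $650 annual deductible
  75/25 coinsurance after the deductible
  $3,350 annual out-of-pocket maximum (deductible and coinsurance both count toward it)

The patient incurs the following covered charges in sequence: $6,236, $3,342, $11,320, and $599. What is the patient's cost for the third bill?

$468

Claim 1 ($6,236): $650 finishes the deductible; $5,586 goes to coinsurance; 25% of $5,586 = $1,396.50. Patient pays $2,046.50; OOP now $2,046.50.
Claim 2 ($3,342): deductible met; 25% of $3,342 = $835.50. Patient pays $835.50; OOP now $2,882.
Claim 3 ($11,320): 25% coinsurance on $11,320 = $2,830. That would push OOP to $5,712, over the $3,350 cap, so patient pays $3,350 − $2,882 = $468.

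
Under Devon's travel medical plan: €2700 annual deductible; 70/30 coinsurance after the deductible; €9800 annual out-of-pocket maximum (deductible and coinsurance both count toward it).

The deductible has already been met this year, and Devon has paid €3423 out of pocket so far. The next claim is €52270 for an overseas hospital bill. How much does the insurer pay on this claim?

With the deductible met, the entire €52270 is subject to coinsurance.
30% of €52270 = €15681 falls to the traveler.
Year-to-date out-of-pocket would reach €3423 + €15681 = €19104, above the €9800 maximum, so the traveler pays only €9800 − €3423 = €6377.
The insurer covers the remainder: €52270 − €6377 = €45893.

€45893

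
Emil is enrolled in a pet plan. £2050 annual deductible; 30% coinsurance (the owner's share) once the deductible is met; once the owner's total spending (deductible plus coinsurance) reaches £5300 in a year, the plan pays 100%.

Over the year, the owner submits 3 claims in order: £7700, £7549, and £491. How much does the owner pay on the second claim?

Claim 1 — £7700: £2050 to deductible, leaving £5650; 30% of £5650 = £1695. Owner pays £3745; OOP now £3745.
Claim 2 — £7549: 30% coinsurance on £7549 = £2264.70. OOP would hit £6009.70 > £5300, so the cap limits the owner to £5300 − £3745 = £1555.

£1555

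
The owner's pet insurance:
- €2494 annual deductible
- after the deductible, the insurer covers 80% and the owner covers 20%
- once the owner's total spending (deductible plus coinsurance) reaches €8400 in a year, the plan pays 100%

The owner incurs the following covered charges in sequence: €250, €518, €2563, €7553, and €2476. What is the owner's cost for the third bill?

€1893.40

#1 (€250): fully absorbed by the deductible. Owner owes €250 (running OOP €250).
#2 (€518): all of it applies to the deductible. Owner owes €518 (running OOP €768).
#3 (€2563): deductible takes €1726, €837 remains; owner's 20% is €167.40. Owner pays €1893.40; OOP now €2661.40.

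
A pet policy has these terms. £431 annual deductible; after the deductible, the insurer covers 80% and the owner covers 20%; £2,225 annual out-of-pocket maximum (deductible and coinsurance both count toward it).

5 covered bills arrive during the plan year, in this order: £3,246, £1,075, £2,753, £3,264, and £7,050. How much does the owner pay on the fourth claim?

Claim 1 (£3,246): deductible takes £431, £2,815 remains; coinsurance £2,815 × 20% = £563. Cost to owner: £994. OOP to date £994.
Claim 2 (£1,075): 20% coinsurance on £1,075 = £215. Owner owes £215 (running OOP £1,209).
Claim 3 (£2,753): 20% coinsurance on £2,753 = £550.60. Owner owes £550.60 (running OOP £1,759.60).
Claim 4 (£3,264): deductible already satisfied, so owner's share is 20% × £3,264 = £652.80. That would push OOP to £2,412.40, over the £2,225 cap, so owner pays £2,225 − £1,759.60 = £465.40.

£465.40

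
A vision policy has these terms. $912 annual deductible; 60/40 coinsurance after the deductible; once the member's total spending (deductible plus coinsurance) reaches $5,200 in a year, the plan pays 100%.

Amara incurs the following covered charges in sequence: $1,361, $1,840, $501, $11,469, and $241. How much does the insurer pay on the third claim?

Claim 1 ($1,361): $912 to deductible, leaving $449; 40% of $449 = $179.60. Member pays $1,091.60; OOP now $1,091.60. Insurer: $1,361 − $1,091.60 = $269.40.
Claim 2 ($1,840): deductible met; 40% of $1,840 = $736. Member pays $736; OOP now $1,827.60. Plan pays $1,840 − $736 = $1,104.
Claim 3 ($501): deductible met; 40% of $501 = $200.40. Cost to member: $200.40. OOP to date $2,028. Insurer: $501 − $200.40 = $300.60.

$300.60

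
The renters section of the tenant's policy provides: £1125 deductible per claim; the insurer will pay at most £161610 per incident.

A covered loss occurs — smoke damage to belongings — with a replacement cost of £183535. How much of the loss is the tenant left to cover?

After the deductible, £183535 − £1125 = £182410 remains.
The £161610 per-incident cap binds; insurer pays £161610.
Tenant's share is the uncovered remainder: £183535 − £161610 = £21925.

£21925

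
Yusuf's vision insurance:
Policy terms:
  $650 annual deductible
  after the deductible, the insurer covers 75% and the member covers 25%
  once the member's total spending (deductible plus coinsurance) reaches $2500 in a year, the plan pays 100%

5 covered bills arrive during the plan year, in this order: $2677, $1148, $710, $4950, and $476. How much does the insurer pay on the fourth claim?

Bill 1, $2677: $650 to deductible, leaving $2027; coinsurance $2027 × 25% = $506.75. Member pays $1156.75; OOP now $1156.75. Insurer: $2677 − $1156.75 = $1520.25.
Bill 2, $1148: deductible met; 25% of $1148 = $287. Member owes $287 (running OOP $1443.75). Insurer: $1148 − $287 = $861.
Bill 3, $710: 25% coinsurance on $710 = $177.50. Cost to member: $177.50. OOP to date $1621.25. Plan pays $710 − $177.50 = $532.50.
Bill 4, $4950: deductible met; 25% of $4950 = $1237.50. That would push OOP to $2858.75, over the $2500 cap, so member pays $2500 − $1621.25 = $878.75. Plan pays $4950 − $878.75 = $4071.25.

$4071.25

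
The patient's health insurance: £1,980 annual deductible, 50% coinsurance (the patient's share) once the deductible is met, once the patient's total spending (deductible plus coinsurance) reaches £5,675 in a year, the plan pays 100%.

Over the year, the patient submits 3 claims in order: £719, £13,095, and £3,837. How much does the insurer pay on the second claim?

Bill 1, £719: fully absorbed by the deductible. Cost to patient: £719. OOP to date £719. Plan pays £719 − £719 = £0.
Bill 2, £13,095: £1,261 finishes the deductible; £11,834 goes to coinsurance; coinsurance £11,834 × 50% = £5,917. Together that's £1,261 + £5,917 = £7,178. That would push OOP to £7,897, over the £5,675 cap, so patient pays £5,675 − £719 = £4,956. Insurer: £13,095 − £4,956 = £8,139.

£8,139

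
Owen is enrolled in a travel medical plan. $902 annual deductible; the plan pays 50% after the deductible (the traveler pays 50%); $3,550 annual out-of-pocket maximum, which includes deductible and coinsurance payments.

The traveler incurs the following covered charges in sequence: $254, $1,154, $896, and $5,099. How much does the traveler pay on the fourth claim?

$1,947

Claim 1 ($254): fully absorbed by the deductible. Traveler pays $254; OOP now $254.
Claim 2 ($1,154): deductible takes $648, $506 remains; 50% of $506 = $253. Traveler owes $901 (running OOP $1,155).
Claim 3 ($896): deductible met; 50% of $896 = $448. Traveler pays $448; OOP now $1,603.
Claim 4 ($5,099): deductible met; 50% of $5,099 = $2,549.50. That would push OOP to $4,152.50, over the $3,550 cap, so traveler pays $3,550 − $1,603 = $1,947.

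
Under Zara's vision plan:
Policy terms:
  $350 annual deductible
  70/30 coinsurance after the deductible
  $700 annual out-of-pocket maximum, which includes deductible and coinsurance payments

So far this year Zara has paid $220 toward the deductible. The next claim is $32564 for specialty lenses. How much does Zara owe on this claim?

$480

$220 of the $350 deductible is already met, leaving $130.
After the $130 deductible portion, $32564 − $130 = $32434 is subject to coinsurance.
Coinsurance: $32434 × 30% = $9730.20.
That puts the member's cost at $130 + $9730.20 = $9860.20 before any cap.
Year-to-date out-of-pocket would reach $220 + $9860.20 = $10080.20, above the $700 maximum, so the member pays only $700 − $220 = $480.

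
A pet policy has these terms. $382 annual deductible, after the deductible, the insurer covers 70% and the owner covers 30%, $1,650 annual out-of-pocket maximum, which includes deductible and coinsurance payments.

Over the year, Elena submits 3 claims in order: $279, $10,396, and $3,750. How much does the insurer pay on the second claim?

Claim 1 ($279): all of it applies to the deductible. Cost to owner: $279. OOP to date $279. Plan pays $279 − $279 = $0.
Claim 2 ($10,396): $103 finishes the deductible; $10,293 goes to coinsurance; 30% of $10,293 = $3,087.90. Claim cost before the cap: $103 + $3,087.90 = $3,190.90. OOP would hit $3,469.90 > $1,650, so the cap limits the owner to $1,650 − $279 = $1,371. Plan pays $10,396 − $1,371 = $9,025.

$9,025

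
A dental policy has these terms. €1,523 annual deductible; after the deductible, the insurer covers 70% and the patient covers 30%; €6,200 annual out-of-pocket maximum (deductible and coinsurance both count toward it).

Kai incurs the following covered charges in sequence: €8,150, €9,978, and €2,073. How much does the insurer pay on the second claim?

Bill 1, €8,150: €1,523 finishes the deductible; €6,627 goes to coinsurance; 30% of €6,627 = €1,988.10. Patient pays €3,511.10; OOP now €3,511.10. Plan pays €8,150 − €3,511.10 = €4,638.90.
Bill 2, €9,978: deductible already satisfied, so patient's share is 30% × €9,978 = €2,993.40. That would push OOP to €6,504.50, over the €6,200 cap, so patient pays €6,200 − €3,511.10 = €2,688.90. Plan pays €9,978 − €2,688.90 = €7,289.10.

€7,289.10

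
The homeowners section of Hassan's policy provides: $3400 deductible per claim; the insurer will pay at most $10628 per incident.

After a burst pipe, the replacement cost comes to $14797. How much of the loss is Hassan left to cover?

Less the $3400 deductible: $14797 − $3400 = $11397.
$11397 exceeds the $10628 limit, so the insurer pays the limit: $10628.
Homeowner's share is the uncovered remainder: $14797 − $10628 = $4169.

$4169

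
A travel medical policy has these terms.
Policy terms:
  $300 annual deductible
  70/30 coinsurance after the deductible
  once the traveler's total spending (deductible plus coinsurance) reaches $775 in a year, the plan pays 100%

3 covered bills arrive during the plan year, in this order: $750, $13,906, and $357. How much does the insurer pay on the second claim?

$13,566

#1 ($750): deductible takes $300, $450 remains; 30% of $450 = $135. Traveler pays $435; OOP now $435. Insurer: $750 − $435 = $315.
#2 ($13,906): deductible met; 30% of $13,906 = $4,171.80. Adding that to $435 gives $4,606.80, past the $775 cap; traveler pays only $775 − $435 = $340. Plan pays $13,906 − $340 = $13,566.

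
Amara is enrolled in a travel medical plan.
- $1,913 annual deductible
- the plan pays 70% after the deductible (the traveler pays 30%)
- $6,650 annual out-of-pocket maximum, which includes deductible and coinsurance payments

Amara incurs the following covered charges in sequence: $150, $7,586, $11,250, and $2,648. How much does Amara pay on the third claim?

$2,990.10

Bill 1, $150: all of it applies to the deductible. Cost to traveler: $150. OOP to date $150.
Bill 2, $7,586: $1,763 to deductible, leaving $5,823; coinsurance $5,823 × 30% = $1,746.90. Cost to traveler: $3,509.90. OOP to date $3,659.90.
Bill 3, $11,250: 30% coinsurance on $11,250 = $3,375. That would push OOP to $7,034.90, over the $6,650 cap, so traveler pays $6,650 − $3,659.90 = $2,990.10.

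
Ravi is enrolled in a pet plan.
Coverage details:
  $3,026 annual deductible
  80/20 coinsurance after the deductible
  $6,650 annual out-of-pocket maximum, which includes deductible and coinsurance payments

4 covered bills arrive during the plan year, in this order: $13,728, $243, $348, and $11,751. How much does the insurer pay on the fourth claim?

$10,385.60

Bill 1, $13,728: deductible takes $3,026, $10,702 remains; coinsurance $10,702 × 20% = $2,140.40. Cost to owner: $5,166.40. OOP to date $5,166.40. Plan pays $13,728 − $5,166.40 = $8,561.60.
Bill 2, $243: 20% coinsurance on $243 = $48.60. Owner owes $48.60 (running OOP $5,215). Insurer: $243 − $48.60 = $194.40.
Bill 3, $348: deductible met; 20% of $348 = $69.60. Owner pays $69.60; OOP now $5,284.60. Insurer: $348 − $69.60 = $278.40.
Bill 4, $11,751: deductible met; 20% of $11,751 = $2,350.20. OOP would hit $7,634.80 > $6,650, so the cap limits the owner to $6,650 − $5,284.60 = $1,365.40. Plan pays $11,751 − $1,365.40 = $10,385.60.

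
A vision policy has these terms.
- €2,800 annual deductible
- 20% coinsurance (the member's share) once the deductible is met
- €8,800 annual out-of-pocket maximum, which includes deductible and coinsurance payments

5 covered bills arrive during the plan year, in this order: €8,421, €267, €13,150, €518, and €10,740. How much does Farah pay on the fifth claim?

€2,088.80

Claim 1 (€8,421): deductible takes €2,800, €5,621 remains; member's 20% is €1,124.20. Member pays €3,924.20; OOP now €3,924.20.
Claim 2 (€267): 20% coinsurance on €267 = €53.40. Member pays €53.40; OOP now €3,977.60.
Claim 3 (€13,150): deductible already satisfied, so member's share is 20% × €13,150 = €2,630. Member pays €2,630; OOP now €6,607.60.
Claim 4 (€518): deductible met; 20% of €518 = €103.60. Member owes €103.60 (running OOP €6,711.20).
Claim 5 (€10,740): deductible already satisfied, so member's share is 20% × €10,740 = €2,148. OOP would hit €8,859.20 > €8,800, so the cap limits the member to €8,800 − €6,711.20 = €2,088.80.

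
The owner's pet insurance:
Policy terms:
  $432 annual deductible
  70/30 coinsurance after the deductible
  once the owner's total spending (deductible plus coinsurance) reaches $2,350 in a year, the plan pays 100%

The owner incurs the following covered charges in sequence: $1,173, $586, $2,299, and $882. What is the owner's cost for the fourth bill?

Bill 1, $1,173: $432 to deductible, leaving $741; owner's 30% is $222.30. Owner pays $654.30; OOP now $654.30.
Bill 2, $586: deductible met; 30% of $586 = $175.80. Cost to owner: $175.80. OOP to date $830.10.
Bill 3, $2,299: deductible met; 30% of $2,299 = $689.70. Cost to owner: $689.70. OOP to date $1,519.80.
Bill 4, $882: deductible already satisfied, so owner's share is 30% × $882 = $264.60. Owner pays $264.60; OOP now $1,784.40.

$264.60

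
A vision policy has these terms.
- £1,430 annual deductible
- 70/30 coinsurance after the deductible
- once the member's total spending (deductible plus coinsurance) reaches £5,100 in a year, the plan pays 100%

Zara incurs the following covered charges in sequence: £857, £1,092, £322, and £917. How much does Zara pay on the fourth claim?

Claim 1 (£857): fully absorbed by the deductible. Member owes £857 (running OOP £857).
Claim 2 (£1,092): deductible takes £573, £519 remains; 30% of £519 = £155.70. Cost to member: £728.70. OOP to date £1,585.70.
Claim 3 (£322): deductible met; 30% of £322 = £96.60. Cost to member: £96.60. OOP to date £1,682.30.
Claim 4 (£917): deductible already satisfied, so member's share is 30% × £917 = £275.10. Cost to member: £275.10. OOP to date £1,957.40.

£275.10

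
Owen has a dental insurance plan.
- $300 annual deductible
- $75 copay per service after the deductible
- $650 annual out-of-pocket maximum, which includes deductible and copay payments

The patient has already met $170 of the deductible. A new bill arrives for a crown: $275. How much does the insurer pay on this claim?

$70

$170 of the $300 deductible is already met, leaving $130.
After the $130 deductible portion, $275 − $130 = $145 is subject to the copay.
Copay on this service: $75.
So the patient owes $130 + $75 = $205 before any cap.
Year-to-date out-of-pocket becomes $170 + $205 = $375, still under the $650 maximum, so no cap applies.
The insurer covers the remainder: $275 − $205 = $70.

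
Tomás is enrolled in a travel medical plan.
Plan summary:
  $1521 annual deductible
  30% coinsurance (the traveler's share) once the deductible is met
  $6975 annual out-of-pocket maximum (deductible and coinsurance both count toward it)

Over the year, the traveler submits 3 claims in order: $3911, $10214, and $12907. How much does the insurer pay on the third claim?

#1 ($3911): $1521 to deductible, leaving $2390; 30% of $2390 = $717. Traveler pays $2238; OOP now $2238. Insurer: $3911 − $2238 = $1673.
#2 ($10214): deductible already satisfied, so traveler's share is 30% × $10214 = $3064.20. Traveler pays $3064.20; OOP now $5302.20. Plan pays $10214 − $3064.20 = $7149.80.
#3 ($12907): deductible already satisfied, so traveler's share is 30% × $12907 = $3872.10. OOP would hit $9174.30 > $6975, so the cap limits the traveler to $6975 − $5302.20 = $1672.80. Plan pays $12907 − $1672.80 = $11234.20.

$11234.20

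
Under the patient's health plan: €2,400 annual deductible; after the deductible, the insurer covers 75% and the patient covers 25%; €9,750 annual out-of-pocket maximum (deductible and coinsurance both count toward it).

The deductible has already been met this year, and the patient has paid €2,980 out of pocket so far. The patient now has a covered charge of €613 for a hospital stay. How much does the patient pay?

The deductible is already satisfied, so the full bill goes to coinsurance.
Patient's 25% share of €613 is €153.25.
Year-to-date out-of-pocket becomes €2,980 + €153.25 = €3,133.25, still under the €9,750 maximum, so no cap applies.

€153.25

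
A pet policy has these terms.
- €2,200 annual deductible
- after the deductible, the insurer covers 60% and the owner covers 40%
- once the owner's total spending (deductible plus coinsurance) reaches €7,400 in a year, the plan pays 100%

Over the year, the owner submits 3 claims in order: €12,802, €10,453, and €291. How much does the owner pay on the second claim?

€959.20

Claim 1 — €12,802: deductible takes €2,200, €10,602 remains; owner's 40% is €4,240.80. Owner owes €6,440.80 (running OOP €6,440.80).
Claim 2 — €10,453: 40% coinsurance on €10,453 = €4,181.20. That would push OOP to €10,622, over the €7,400 cap, so owner pays €7,400 − €6,440.80 = €959.20.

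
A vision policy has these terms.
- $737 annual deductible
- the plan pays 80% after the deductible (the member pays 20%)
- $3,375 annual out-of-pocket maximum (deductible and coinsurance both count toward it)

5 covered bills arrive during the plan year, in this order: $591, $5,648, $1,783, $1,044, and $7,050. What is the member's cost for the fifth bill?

$972.20

Claim 1 ($591): fully absorbed by the deductible. Cost to member: $591. OOP to date $591.
Claim 2 ($5,648): $146 finishes the deductible; $5,502 goes to coinsurance; member's 20% is $1,100.40. Member pays $1,246.40; OOP now $1,837.40.
Claim 3 ($1,783): deductible met; 20% of $1,783 = $356.60. Member pays $356.60; OOP now $2,194.
Claim 4 ($1,044): 20% coinsurance on $1,044 = $208.80. Member owes $208.80 (running OOP $2,402.80).
Claim 5 ($7,050): 20% coinsurance on $7,050 = $1,410. Adding that to $2,402.80 gives $3,812.80, past the $3,375 cap; member pays only $3,375 − $2,402.80 = $972.20.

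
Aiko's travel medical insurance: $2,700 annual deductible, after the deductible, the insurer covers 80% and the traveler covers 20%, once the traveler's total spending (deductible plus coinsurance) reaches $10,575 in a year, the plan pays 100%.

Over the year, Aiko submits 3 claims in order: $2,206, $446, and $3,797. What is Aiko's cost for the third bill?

$797.80

#1 ($2,206): fully absorbed by the deductible. Cost to traveler: $2,206. OOP to date $2,206.
#2 ($446): all of it applies to the deductible. Traveler owes $446 (running OOP $2,652).
#3 ($3,797): deductible takes $48, $3,749 remains; traveler's 20% is $749.80. Cost to traveler: $797.80. OOP to date $3,449.80.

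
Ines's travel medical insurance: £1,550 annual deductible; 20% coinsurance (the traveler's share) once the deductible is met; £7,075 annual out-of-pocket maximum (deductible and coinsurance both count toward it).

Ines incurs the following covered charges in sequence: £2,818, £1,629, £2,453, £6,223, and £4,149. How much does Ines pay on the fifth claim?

#1 (£2,818): £1,550 to deductible, leaving £1,268; coinsurance £1,268 × 20% = £253.60. Cost to traveler: £1,803.60. OOP to date £1,803.60.
#2 (£1,629): deductible met; 20% of £1,629 = £325.80. Traveler owes £325.80 (running OOP £2,129.40).
#3 (£2,453): deductible already satisfied, so traveler's share is 20% × £2,453 = £490.60. Traveler pays £490.60; OOP now £2,620.
#4 (£6,223): deductible met; 20% of £6,223 = £1,244.60. Traveler pays £1,244.60; OOP now £3,864.60.
#5 (£4,149): 20% coinsurance on £4,149 = £829.80. Traveler pays £829.80; OOP now £4,694.40.

£829.80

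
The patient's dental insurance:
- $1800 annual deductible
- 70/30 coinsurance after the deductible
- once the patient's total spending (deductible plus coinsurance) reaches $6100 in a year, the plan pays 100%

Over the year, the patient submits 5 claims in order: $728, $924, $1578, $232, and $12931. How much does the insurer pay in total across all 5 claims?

Claim 1 ($728): fully absorbed by the deductible. Patient pays $728; OOP now $728. Plan pays $728 − $728 = $0.
Claim 2 ($924): entire amount goes to the deductible. Patient pays $924; OOP now $1652. Plan pays $924 − $924 = $0.
Claim 3 ($1578): $148 finishes the deductible; $1430 goes to coinsurance; patient's 30% is $429. Patient pays $577; OOP now $2229. Plan pays $1578 − $577 = $1001.
Claim 4 ($232): 30% coinsurance on $232 = $69.60. Patient pays $69.60; OOP now $2298.60. Insurer: $232 − $69.60 = $162.40.
Claim 5 ($12931): 30% coinsurance on $12931 = $3879.30. That would push OOP to $6177.90, over the $6100 cap, so patient pays $6100 − $2298.60 = $3801.40. Insurer: $12931 − $3801.40 = $9129.60.
Insurer total: $0 + $0 + $1001 + $162.40 + $9129.60 = $10293.

$10293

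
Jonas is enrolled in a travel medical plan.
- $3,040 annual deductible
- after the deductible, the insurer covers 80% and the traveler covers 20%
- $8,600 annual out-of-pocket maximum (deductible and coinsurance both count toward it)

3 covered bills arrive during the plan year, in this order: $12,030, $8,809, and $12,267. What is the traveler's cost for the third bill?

Bill 1, $12,030: $3,040 to deductible, leaving $8,990; coinsurance $8,990 × 20% = $1,798. Traveler owes $4,838 (running OOP $4,838).
Bill 2, $8,809: deductible met; 20% of $8,809 = $1,761.80. Cost to traveler: $1,761.80. OOP to date $6,599.80.
Bill 3, $12,267: deductible already satisfied, so traveler's share is 20% × $12,267 = $2,453.40. OOP would hit $9,053.20 > $8,600, so the cap limits the traveler to $8,600 − $6,599.80 = $2,000.20.

$2,000.20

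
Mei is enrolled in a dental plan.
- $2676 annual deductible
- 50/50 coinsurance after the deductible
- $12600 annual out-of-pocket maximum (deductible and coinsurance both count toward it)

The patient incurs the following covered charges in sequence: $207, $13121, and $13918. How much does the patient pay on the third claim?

$4598

Claim 1 ($207): entire amount goes to the deductible. Cost to patient: $207. OOP to date $207.
Claim 2 ($13121): $2469 to deductible, leaving $10652; 50% of $10652 = $5326. Patient owes $7795 (running OOP $8002).
Claim 3 ($13918): deductible already satisfied, so patient's share is 50% × $13918 = $6959. That would push OOP to $14961, over the $12600 cap, so patient pays $12600 − $8002 = $4598.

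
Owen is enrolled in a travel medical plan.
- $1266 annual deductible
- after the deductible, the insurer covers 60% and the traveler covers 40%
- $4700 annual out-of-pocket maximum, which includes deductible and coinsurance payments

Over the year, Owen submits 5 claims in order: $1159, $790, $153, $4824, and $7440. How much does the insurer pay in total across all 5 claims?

$9666

Bill 1, $1159: entire amount goes to the deductible. Traveler owes $1159 (running OOP $1159). Insurer: $1159 − $1159 = $0.
Bill 2, $790: $107 to deductible, leaving $683; 40% of $683 = $273.20. Traveler owes $380.20 (running OOP $1539.20). Plan pays $790 − $380.20 = $409.80.
Bill 3, $153: deductible already satisfied, so traveler's share is 40% × $153 = $61.20. Traveler owes $61.20 (running OOP $1600.40). Plan pays $153 − $61.20 = $91.80.
Bill 4, $4824: 40% coinsurance on $4824 = $1929.60. Traveler pays $1929.60; OOP now $3530. Plan pays $4824 − $1929.60 = $2894.40.
Bill 5, $7440: 40% coinsurance on $7440 = $2976. That would push OOP to $6506, over the $4700 cap, so traveler pays $4700 − $3530 = $1170. Plan pays $7440 − $1170 = $6270.
Insurer total: $0 + $409.80 + $91.80 + $2894.40 + $6270 = $9666.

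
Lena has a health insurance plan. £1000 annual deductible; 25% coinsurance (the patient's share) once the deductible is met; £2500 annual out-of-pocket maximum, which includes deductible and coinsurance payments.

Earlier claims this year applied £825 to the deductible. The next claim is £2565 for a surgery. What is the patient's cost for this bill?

Remaining deductible: £1000 − £825 = £175.
That leaves £2565 − £175 = £2390 for coinsurance.
Patient's 25% share of £2390 is £597.50.
So the patient owes £175 + £597.50 = £772.50 before any cap.
Cumulative spending £825 + £772.50 = £1597.50 stays under the £2500 maximum.

£772.50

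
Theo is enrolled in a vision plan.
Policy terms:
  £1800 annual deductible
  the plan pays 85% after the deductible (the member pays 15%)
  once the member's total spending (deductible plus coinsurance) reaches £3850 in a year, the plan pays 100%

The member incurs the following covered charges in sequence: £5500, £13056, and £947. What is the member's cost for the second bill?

£1495

Claim 1 (£5500): £1800 to deductible, leaving £3700; member's 15% is £555. Member owes £2355 (running OOP £2355).
Claim 2 (£13056): 15% coinsurance on £13056 = £1958.40. Adding that to £2355 gives £4313.40, past the £3850 cap; member pays only £3850 − £2355 = £1495.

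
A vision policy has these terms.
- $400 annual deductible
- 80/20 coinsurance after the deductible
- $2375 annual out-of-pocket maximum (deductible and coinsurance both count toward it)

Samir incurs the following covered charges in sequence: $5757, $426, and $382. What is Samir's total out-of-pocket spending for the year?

$1633

Claim 1 — $5757: deductible takes $400, $5357 remains; coinsurance $5357 × 20% = $1071.40. Member owes $1471.40 (running OOP $1471.40).
Claim 2 — $426: deductible met; 20% of $426 = $85.20. Member pays $85.20; OOP now $1556.60.
Claim 3 — $382: deductible met; 20% of $382 = $76.40. Cost to member: $76.40. OOP to date $1633.
Summing the member's payments: $1471.40 + $85.20 + $76.40 = $1633.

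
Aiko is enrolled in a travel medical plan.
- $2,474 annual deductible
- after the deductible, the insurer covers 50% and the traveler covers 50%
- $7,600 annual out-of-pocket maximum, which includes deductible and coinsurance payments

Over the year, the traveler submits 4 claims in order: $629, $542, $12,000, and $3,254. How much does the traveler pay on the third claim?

$6,429

Claim 1 ($629): entire amount goes to the deductible. Traveler pays $629; OOP now $629.
Claim 2 ($542): fully absorbed by the deductible. Traveler pays $542; OOP now $1,171.
Claim 3 ($12,000): deductible takes $1,303, $10,697 remains; traveler's 50% is $5,348.50. Deductible plus coinsurance: $1,303 + $5,348.50 = $6,651.50. OOP would hit $7,822.50 > $7,600, so the cap limits the traveler to $7,600 − $1,171 = $6,429.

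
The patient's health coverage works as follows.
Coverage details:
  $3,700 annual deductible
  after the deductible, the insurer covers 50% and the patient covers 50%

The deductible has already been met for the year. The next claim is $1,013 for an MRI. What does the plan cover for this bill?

$506.50

With the deductible met, the entire $1,013 is subject to coinsurance.
Coinsurance: $1,013 × 50% = $506.50.
The plan picks up $1,013 − $506.50 = $506.50.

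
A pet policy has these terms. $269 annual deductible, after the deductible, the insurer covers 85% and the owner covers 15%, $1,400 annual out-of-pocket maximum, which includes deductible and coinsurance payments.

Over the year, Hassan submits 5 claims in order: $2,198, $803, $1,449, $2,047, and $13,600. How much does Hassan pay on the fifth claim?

#1 ($2,198): $269 to deductible, leaving $1,929; coinsurance $1,929 × 15% = $289.35. Cost to owner: $558.35. OOP to date $558.35.
#2 ($803): 15% coinsurance on $803 = $120.45. Owner owes $120.45 (running OOP $678.80).
#3 ($1,449): deductible already satisfied, so owner's share is 15% × $1,449 = $217.35. Owner pays $217.35; OOP now $896.15.
#4 ($2,047): deductible met; 15% of $2,047 = $307.05. Owner owes $307.05 (running OOP $1,203.20).
#5 ($13,600): 15% coinsurance on $13,600 = $2,040. Adding that to $1,203.20 gives $3,243.20, past the $1,400 cap; owner pays only $1,400 − $1,203.20 = $196.80.

$196.80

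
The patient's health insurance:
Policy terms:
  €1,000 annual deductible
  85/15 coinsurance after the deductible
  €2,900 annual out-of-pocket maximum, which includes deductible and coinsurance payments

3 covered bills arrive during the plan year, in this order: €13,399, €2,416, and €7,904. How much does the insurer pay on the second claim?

#1 (€13,399): €1,000 to deductible, leaving €12,399; 15% of €12,399 = €1,859.85. Cost to patient: €2,859.85. OOP to date €2,859.85. Plan pays €13,399 − €2,859.85 = €10,539.15.
#2 (€2,416): deductible already satisfied, so patient's share is 15% × €2,416 = €362.40. OOP would hit €3,222.25 > €2,900, so the cap limits the patient to €2,900 − €2,859.85 = €40.15. Plan pays €2,416 − €40.15 = €2,375.85.

€2,375.85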